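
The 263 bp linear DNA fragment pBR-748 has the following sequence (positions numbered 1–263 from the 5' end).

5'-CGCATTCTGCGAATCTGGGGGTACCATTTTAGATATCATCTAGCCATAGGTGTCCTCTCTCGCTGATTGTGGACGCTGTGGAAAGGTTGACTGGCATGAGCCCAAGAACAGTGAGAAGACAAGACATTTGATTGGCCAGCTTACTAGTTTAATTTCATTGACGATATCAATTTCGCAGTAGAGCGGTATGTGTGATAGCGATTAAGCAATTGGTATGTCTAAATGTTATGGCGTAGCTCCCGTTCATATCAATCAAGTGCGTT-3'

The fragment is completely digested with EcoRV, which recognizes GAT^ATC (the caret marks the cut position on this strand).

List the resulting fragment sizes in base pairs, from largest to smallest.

EcoRV sites (GATATC) start at positions 32, 163.
EcoRV cuts after base 3 of each site, so after positions 34, 165.
Linear molecule, 2 cuts → 3 fragments:
  1–34 → 34 bp
  35–165 → 131 bp
  166–263 → 98 bp
Sorted largest to smallest: 131, 98, 34 bp.

131, 98, 34 bp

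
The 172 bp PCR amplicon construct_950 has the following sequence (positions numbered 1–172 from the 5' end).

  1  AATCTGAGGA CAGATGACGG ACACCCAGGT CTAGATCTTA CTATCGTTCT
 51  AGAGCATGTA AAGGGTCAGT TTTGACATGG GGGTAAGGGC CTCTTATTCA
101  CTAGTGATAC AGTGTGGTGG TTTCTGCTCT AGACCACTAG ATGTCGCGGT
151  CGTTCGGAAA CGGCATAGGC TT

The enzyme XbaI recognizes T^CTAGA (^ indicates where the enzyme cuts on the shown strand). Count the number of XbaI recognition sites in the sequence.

TCTAGA occurs starting at positions 30, 48, 128.
XbaI cuts at 3 sites.

3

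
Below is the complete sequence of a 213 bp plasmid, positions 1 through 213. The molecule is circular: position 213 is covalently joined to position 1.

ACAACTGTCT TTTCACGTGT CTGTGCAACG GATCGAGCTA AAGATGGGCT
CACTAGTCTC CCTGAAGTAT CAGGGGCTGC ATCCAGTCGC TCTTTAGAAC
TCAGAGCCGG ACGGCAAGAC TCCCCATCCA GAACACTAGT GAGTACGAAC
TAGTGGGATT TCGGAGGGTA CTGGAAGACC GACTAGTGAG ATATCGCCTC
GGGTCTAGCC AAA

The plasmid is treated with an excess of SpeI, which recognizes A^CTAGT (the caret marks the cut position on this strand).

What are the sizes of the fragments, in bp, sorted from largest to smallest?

SpeI sites (ACTAGT) start at positions 52, 135, 149, 182.
SpeI cuts after the first base of each site, so after positions 52, 135, 149, 182.
Circular molecule, 4 cuts → 4 fragments:
  53–135 → 83 bp
  136–149 → 14 bp
  150–182 → 33 bp
  183–213 then 1–52 → 31 + 52 = 83 bp
Sorted largest to smallest: 83, 83, 33, 14 bp.

83, 83, 33, 14 bp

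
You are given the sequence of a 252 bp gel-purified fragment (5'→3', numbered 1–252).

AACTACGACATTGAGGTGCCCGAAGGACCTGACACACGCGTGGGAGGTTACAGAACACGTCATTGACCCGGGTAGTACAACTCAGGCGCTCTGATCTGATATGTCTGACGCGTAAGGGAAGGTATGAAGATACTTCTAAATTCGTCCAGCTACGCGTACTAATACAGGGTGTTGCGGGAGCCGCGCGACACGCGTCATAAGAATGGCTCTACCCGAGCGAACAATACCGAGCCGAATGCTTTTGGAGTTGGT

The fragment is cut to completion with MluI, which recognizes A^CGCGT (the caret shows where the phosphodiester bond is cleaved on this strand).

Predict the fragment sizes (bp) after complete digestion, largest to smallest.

72, 62, 44, 38, 36 bp

MluI sites (ACGCGT) start at positions 36, 108, 152, 190.
MluI cuts after the first base of each site, so after positions 36, 108, 152, 190.
Linear molecule, 4 cuts → 5 fragments:
  1–36 → 36 bp
  37–108 → 72 bp
  109–152 → 44 bp
  153–190 → 38 bp
  191–252 → 62 bp
Sorted largest to smallest: 72, 62, 44, 38, 36 bp.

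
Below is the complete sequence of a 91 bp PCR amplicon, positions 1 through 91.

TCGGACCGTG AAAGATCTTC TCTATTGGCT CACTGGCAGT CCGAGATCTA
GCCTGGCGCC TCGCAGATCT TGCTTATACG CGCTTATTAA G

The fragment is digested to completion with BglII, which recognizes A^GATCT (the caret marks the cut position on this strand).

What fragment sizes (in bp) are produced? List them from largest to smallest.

BglII sites (AGATCT) start at positions 13, 44, 65.
BglII cuts after the first base of each site, so after positions 13, 44, 65.
Linear molecule, 3 cuts → 4 fragments:
  1–13 → 13 bp
  14–44 → 31 bp
  45–65 → 21 bp
  66–91 → 26 bp
Sorted largest to smallest: 31, 26, 21, 13 bp.

31, 26, 21, 13 bp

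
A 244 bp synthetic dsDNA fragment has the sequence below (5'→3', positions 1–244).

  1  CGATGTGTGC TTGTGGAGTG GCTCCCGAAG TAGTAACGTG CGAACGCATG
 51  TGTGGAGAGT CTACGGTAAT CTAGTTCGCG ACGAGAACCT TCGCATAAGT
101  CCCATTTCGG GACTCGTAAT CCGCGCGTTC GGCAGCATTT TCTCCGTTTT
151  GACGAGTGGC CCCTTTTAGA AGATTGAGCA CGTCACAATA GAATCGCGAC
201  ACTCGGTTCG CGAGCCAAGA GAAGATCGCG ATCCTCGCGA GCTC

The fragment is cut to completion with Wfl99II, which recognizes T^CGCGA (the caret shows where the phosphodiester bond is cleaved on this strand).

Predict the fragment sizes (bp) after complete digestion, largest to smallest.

Wfl99II sites (TCGCGA) start at positions 76, 194, 208, 226, 235.
Wfl99II cuts after the first base of each site, so after positions 76, 194, 208, 226, 235.
Linear molecule, 5 cuts → 6 fragments:
  1–76 → 76 bp
  77–194 → 118 bp
  195–208 → 14 bp
  209–226 → 18 bp
  227–235 → 9 bp
  236–244 → 9 bp
Sorted largest to smallest: 118, 76, 18, 14, 9, 9 bp.

118, 76, 18, 14, 9, 9 bp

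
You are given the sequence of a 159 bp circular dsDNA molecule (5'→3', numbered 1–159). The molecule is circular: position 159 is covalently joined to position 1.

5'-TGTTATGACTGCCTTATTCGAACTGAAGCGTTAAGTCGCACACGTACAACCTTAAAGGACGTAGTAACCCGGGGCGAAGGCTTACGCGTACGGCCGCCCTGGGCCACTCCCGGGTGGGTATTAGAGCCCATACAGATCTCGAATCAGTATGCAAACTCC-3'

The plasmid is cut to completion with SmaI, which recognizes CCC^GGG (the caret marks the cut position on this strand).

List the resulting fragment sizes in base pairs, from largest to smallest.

SmaI sites (CCCGGG) start at positions 68, 109.
SmaI cuts after base 3 of each site, so after positions 70, 111.
Circular molecule, 2 cuts → 2 fragments:
  71–111 → 41 bp
  112–159 then 1–70 → 48 + 70 = 118 bp
Sorted largest to smallest: 118, 41 bp.

118, 41 bp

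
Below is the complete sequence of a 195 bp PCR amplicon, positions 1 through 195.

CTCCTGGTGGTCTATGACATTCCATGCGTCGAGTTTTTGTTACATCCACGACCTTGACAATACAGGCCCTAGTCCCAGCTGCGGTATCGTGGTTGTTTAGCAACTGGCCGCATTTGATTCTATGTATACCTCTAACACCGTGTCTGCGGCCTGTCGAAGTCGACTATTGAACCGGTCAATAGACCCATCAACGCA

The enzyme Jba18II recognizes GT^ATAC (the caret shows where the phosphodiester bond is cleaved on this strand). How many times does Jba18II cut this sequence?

GTATAC occurs starting at position 124.
Jba18II cuts at 1 site.

1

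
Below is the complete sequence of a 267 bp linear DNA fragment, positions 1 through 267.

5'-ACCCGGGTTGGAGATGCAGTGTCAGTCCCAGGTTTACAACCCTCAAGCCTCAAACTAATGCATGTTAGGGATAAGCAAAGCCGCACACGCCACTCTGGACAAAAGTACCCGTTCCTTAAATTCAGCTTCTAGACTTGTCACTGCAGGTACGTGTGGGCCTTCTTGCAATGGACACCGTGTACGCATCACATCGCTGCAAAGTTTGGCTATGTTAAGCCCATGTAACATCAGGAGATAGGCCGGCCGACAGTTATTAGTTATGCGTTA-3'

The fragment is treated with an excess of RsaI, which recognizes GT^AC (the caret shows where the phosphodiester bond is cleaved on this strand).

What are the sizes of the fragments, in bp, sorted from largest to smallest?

106, 87, 42, 32 bp

RsaI sites (GTAC) start at positions 105, 147, 179.
RsaI cuts after base 2 of each site, so after positions 106, 148, 180.
Linear molecule, 3 cuts → 4 fragments:
  1–106 → 106 bp
  107–148 → 42 bp
  149–180 → 32 bp
  181–267 → 87 bp
Sorted largest to smallest: 106, 87, 42, 32 bp.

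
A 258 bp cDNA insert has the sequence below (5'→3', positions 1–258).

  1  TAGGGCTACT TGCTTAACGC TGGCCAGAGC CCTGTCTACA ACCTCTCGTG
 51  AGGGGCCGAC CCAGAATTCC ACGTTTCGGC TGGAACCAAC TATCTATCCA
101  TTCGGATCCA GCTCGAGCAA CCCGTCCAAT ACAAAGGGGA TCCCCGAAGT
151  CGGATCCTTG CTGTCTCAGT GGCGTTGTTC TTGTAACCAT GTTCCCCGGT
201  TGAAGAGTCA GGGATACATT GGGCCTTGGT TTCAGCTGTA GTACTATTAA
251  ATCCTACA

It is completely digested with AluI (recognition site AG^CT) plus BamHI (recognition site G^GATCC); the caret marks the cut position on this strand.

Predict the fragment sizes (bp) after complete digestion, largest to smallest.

AluI sites (AGCT) start at positions 110, 234.
AluI cuts after base 2 of each site, so after positions 111, 235.
BamHI sites (GGATCC) start at positions 104, 138, 152.
BamHI cuts after the first base of each site, so after positions 104, 138, 152.
Combined cut positions: 104, 111, 138, 152, 235.
Linear molecule, 5 cuts → 6 fragments:
  1–104 → 104 bp
  105–111 → 7 bp
  112–138 → 27 bp
  139–152 → 14 bp
  153–235 → 83 bp
  236–258 → 23 bp
Sorted largest to smallest: 104, 83, 27, 23, 14, 7 bp.

104, 83, 27, 23, 14, 7 bp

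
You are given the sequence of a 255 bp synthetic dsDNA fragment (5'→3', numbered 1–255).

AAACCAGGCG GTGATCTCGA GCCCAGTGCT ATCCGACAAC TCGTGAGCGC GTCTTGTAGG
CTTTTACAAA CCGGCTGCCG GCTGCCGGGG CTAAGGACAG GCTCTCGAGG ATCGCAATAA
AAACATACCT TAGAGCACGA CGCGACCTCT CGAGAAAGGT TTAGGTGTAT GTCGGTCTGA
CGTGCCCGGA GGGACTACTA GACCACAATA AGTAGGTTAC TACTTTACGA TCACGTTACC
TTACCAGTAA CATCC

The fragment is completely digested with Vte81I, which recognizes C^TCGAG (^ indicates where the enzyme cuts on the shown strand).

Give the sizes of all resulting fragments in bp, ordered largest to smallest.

106, 88, 45, 16 bp

Vte81I sites (CTCGAG) start at positions 16, 104, 149.
Vte81I cuts after the first base of each site, so after positions 16, 104, 149.
Linear molecule, 3 cuts → 4 fragments:
  1–16 → 16 bp
  17–104 → 88 bp
  105–149 → 45 bp
  150–255 → 106 bp
Sorted largest to smallest: 106, 88, 45, 16 bp.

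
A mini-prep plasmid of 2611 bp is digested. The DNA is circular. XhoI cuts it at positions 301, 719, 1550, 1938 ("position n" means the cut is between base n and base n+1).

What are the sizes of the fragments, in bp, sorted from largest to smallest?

Circular molecule, 4 cuts → 4 fragments:
  719 − 301 = 418 bp
  1550 − 719 = 831 bp
  1938 − 1550 = 388 bp
  wrap: 2611 − 1938 + 301 = 974 bp
Sorted largest to smallest: 974, 831, 418, 388 bp.

974, 831, 418, 388 bp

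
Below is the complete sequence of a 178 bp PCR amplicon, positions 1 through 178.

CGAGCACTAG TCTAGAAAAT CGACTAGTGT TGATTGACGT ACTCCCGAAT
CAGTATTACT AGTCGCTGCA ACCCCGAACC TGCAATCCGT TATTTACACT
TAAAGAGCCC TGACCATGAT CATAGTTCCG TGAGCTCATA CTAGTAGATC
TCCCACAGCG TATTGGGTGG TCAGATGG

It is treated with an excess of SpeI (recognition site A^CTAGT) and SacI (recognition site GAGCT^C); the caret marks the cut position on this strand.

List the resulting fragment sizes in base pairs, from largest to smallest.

SpeI sites (ACTAGT) start at positions 6, 23, 58, 140.
SpeI cuts after the first base of each site, so after positions 6, 23, 58, 140.
The SacI site (GAGCTC) starts at position 132.
SacI cuts after base 5 of each site (before the last base), so after position 136.
Combined cut positions: 6, 23, 58, 136, 140.
Linear molecule, 5 cuts → 6 fragments:
  1–6 → 6 bp
  7–23 → 17 bp
  24–58 → 35 bp
  59–136 → 78 bp
  137–140 → 4 bp
  141–178 → 38 bp
Sorted largest to smallest: 78, 38, 35, 17, 6, 4 bp.

78, 38, 35, 17, 6, 4 bp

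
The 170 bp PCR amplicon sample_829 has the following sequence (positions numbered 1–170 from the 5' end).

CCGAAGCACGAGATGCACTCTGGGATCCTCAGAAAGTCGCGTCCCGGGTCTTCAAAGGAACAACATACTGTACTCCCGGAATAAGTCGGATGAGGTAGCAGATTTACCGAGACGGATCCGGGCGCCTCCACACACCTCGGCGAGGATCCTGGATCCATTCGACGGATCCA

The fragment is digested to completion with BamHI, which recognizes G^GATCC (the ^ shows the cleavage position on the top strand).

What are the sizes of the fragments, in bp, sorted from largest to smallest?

91, 30, 23, 13, 7, 6 bp

BamHI sites (GGATCC) start at positions 23, 114, 144, 151, 164.
BamHI cuts after the first base of each site, so after positions 23, 114, 144, 151, 164.
Linear molecule, 5 cuts → 6 fragments:
  1–23 → 23 bp
  24–114 → 91 bp
  115–144 → 30 bp
  145–151 → 7 bp
  152–164 → 13 bp
  165–170 → 6 bp
Sorted largest to smallest: 91, 30, 23, 13, 7, 6 bp.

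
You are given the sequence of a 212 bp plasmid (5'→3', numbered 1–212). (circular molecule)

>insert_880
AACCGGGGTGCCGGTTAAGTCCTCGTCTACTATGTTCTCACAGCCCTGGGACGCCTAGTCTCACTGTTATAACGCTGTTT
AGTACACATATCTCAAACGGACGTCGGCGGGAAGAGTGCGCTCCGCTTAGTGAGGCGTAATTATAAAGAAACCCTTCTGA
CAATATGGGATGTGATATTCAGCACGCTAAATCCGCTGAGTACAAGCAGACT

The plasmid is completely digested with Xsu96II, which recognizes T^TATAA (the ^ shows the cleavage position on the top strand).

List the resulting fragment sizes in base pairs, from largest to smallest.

138, 74 bp

Xsu96II sites (TTATAA) start at positions 67, 141.
Xsu96II cuts after the first base of each site, so after positions 67, 141.
Circular molecule, 2 cuts → 2 fragments:
  68–141 → 74 bp
  142–212 then 1–67 → 71 + 67 = 138 bp
Sorted largest to smallest: 138, 74 bp.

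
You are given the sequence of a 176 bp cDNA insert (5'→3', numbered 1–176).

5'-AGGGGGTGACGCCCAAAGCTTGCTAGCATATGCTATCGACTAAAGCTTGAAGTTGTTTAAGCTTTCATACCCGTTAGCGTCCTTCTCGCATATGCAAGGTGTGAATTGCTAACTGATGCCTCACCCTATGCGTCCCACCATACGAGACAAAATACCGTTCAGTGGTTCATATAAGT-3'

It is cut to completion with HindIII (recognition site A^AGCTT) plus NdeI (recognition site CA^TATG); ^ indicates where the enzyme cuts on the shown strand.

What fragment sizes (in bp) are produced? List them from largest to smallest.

HindIII sites (AAGCTT) start at positions 16, 43, 59.
HindIII cuts after the first base of each site, so after positions 16, 43, 59.
NdeI sites (CATATG) start at positions 27, 89.
NdeI cuts after base 2 of each site, so after positions 28, 90.
Combined cut positions: 16, 28, 43, 59, 90.
Linear molecule, 5 cuts → 6 fragments:
  1–16 → 16 bp
  17–28 → 12 bp
  29–43 → 15 bp
  44–59 → 16 bp
  60–90 → 31 bp
  91–176 → 86 bp
Sorted largest to smallest: 86, 31, 16, 16, 15, 12 bp.

86, 31, 16, 16, 15, 12 bp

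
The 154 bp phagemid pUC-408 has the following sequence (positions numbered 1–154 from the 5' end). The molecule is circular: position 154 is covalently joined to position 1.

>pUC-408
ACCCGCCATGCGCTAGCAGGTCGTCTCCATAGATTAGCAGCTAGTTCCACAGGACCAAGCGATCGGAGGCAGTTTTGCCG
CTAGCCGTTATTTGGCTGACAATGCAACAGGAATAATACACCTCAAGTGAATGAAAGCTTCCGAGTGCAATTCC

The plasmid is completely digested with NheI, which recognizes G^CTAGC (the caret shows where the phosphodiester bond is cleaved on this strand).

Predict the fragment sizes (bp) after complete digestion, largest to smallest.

NheI sites (GCTAGC) start at positions 12, 80.
NheI cuts after the first base of each site, so after positions 12, 80.
Circular molecule, 2 cuts → 2 fragments:
  13–80 → 68 bp
  81–154 then 1–12 → 74 + 12 = 86 bp
Sorted largest to smallest: 86, 68 bp.

86, 68 bp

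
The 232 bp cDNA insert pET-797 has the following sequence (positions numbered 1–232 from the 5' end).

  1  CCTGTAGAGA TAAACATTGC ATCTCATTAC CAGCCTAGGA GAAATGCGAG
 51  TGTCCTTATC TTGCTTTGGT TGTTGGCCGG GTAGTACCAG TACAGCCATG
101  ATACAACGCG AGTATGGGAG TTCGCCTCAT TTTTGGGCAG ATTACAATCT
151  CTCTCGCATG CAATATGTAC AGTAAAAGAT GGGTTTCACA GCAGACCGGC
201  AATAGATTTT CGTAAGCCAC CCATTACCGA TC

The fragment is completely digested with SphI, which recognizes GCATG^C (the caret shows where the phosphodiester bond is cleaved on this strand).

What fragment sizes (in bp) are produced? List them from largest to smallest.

160, 72 bp

The SphI site (GCATGC) starts at position 156.
SphI cuts after base 5 of each site (before the last base), so after position 160.
Linear molecule, 1 cut → 2 fragments:
  1–160 → 160 bp
  161–232 → 72 bp
Sorted largest to smallest: 160, 72 bp.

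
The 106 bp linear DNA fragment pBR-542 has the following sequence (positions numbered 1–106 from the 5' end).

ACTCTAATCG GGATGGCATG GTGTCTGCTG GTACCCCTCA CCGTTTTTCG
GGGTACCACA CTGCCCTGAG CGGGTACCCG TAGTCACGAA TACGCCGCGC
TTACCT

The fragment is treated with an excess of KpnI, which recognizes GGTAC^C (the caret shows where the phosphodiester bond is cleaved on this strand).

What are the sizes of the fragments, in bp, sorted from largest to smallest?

KpnI sites (GGTACC) start at positions 30, 52, 73.
KpnI cuts after base 5 of each site (before the last base), so after positions 34, 56, 77.
Linear molecule, 3 cuts → 4 fragments:
  1–34 → 34 bp
  35–56 → 22 bp
  57–77 → 21 bp
  78–106 → 29 bp
Sorted largest to smallest: 34, 29, 22, 21 bp.

34, 29, 22, 21 bp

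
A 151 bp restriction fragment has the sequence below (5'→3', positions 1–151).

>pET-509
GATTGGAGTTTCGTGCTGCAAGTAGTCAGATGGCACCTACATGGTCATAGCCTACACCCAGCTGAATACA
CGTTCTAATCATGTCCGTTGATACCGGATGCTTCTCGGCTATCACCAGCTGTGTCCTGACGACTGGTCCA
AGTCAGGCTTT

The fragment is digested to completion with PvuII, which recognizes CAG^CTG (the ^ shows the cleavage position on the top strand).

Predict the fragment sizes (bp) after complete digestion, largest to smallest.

61, 57, 33 bp

PvuII sites (CAGCTG) start at positions 59, 116.
PvuII cuts after base 3 of each site, so after positions 61, 118.
Linear molecule, 2 cuts → 3 fragments:
  1–61 → 61 bp
  62–118 → 57 bp
  119–151 → 33 bp
Sorted largest to smallest: 61, 57, 33 bp.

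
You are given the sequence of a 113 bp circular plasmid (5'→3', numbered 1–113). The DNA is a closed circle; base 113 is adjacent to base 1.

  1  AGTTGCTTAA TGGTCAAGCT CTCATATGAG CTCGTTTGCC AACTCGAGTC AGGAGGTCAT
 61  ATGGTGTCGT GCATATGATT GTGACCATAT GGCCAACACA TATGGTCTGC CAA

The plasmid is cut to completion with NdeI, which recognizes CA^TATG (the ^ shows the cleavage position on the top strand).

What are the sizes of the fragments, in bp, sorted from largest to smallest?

37, 35, 14, 14, 13 bp

NdeI sites (CATATG) start at positions 23, 58, 72, 86, 99.
NdeI cuts after base 2 of each site, so after positions 24, 59, 73, 87, 100.
Circular molecule, 5 cuts → 5 fragments:
  25–59 → 35 bp
  60–73 → 14 bp
  74–87 → 14 bp
  88–100 → 13 bp
  101–113 then 1–24 → 13 + 24 = 37 bp
Sorted largest to smallest: 37, 35, 14, 14, 13 bp.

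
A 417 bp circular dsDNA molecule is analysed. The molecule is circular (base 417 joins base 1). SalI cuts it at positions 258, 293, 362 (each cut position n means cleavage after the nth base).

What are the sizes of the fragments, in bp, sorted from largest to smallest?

Circular molecule, 3 cuts → 3 fragments:
  293 − 258 = 35 bp
  362 − 293 = 69 bp
  wrap: 417 − 362 + 258 = 313 bp
Sorted largest to smallest: 313, 69, 35 bp.

313, 69, 35 bp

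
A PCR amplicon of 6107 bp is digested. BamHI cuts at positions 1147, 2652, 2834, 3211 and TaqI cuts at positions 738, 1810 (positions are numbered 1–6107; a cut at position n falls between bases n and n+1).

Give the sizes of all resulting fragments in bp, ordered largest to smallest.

Combined cut positions (sorted): 738, 1147, 1810, 2652, 2834, 3211.
Linear molecule, 6 cuts → 7 fragments:
  738 − 0 = 738 bp
  1147 − 738 = 409 bp
  1810 − 1147 = 663 bp
  2652 − 1810 = 842 bp
  2834 − 2652 = 182 bp
  3211 − 2834 = 377 bp
  6107 − 3211 = 2896 bp
Sorted largest to smallest: 2896, 842, 738, 663, 409, 377, 182 bp.

2896, 842, 738, 663, 409, 377, 182 bp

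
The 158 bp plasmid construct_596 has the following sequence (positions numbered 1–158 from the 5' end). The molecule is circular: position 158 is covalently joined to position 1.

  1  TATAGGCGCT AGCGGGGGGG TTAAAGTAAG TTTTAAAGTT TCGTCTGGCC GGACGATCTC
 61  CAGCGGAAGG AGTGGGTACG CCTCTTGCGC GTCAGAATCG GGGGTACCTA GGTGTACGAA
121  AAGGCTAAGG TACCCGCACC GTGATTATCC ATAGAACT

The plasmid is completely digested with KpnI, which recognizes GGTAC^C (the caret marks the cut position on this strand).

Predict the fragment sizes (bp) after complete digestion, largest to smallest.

132, 26 bp

KpnI sites (GGTACC) start at positions 103, 129.
KpnI cuts after base 5 of each site (before the last base), so after positions 107, 133.
Circular molecule, 2 cuts → 2 fragments:
  108–133 → 26 bp
  134–158 then 1–107 → 25 + 107 = 132 bp
Sorted largest to smallest: 132, 26 bp.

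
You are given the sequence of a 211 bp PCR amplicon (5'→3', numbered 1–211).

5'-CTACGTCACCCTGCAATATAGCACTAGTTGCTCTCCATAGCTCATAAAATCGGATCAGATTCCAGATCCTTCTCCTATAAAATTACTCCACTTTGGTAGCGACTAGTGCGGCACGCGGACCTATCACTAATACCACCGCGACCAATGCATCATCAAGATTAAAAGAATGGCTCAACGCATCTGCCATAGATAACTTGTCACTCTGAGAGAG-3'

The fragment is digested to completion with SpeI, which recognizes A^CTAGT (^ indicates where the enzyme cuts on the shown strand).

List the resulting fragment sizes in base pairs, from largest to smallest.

SpeI sites (ACTAGT) start at positions 23, 102.
SpeI cuts after the first base of each site, so after positions 23, 102.
Linear molecule, 2 cuts → 3 fragments:
  1–23 → 23 bp
  24–102 → 79 bp
  103–211 → 109 bp
Sorted largest to smallest: 109, 79, 23 bp.

109, 79, 23 bp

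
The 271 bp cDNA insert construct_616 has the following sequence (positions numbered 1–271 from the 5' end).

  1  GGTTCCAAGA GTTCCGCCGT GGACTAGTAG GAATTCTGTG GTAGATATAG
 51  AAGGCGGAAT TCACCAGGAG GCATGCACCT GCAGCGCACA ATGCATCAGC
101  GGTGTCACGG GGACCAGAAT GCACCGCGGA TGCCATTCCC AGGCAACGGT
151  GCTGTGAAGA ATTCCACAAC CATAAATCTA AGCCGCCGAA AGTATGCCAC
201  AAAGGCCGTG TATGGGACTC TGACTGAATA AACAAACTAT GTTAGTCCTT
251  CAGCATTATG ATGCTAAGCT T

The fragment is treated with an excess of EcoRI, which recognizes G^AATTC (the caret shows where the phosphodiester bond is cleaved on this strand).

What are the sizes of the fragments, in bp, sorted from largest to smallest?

EcoRI sites (GAATTC) start at positions 31, 57, 159.
EcoRI cuts after the first base of each site, so after positions 31, 57, 159.
Linear molecule, 3 cuts → 4 fragments:
  1–31 → 31 bp
  32–57 → 26 bp
  58–159 → 102 bp
  160–271 → 112 bp
Sorted largest to smallest: 112, 102, 31, 26 bp.

112, 102, 31, 26 bp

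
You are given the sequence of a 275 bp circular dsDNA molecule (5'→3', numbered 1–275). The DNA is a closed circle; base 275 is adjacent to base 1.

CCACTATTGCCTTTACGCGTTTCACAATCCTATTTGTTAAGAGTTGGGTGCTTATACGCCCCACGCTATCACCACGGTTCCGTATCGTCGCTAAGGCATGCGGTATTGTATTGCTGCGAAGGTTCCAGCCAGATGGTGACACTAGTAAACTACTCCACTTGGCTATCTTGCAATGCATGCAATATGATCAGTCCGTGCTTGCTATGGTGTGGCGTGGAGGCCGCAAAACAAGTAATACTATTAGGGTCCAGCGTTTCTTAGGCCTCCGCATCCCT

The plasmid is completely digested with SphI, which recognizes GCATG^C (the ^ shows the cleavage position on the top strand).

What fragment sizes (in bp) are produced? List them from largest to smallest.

SphI sites (GCATGC) start at positions 96, 175.
SphI cuts after base 5 of each site (before the last base), so after positions 100, 179.
Circular molecule, 2 cuts → 2 fragments:
  101–179 → 79 bp
  180–275 then 1–100 → 96 + 100 = 196 bp
Sorted largest to smallest: 196, 79 bp.

196, 79 bp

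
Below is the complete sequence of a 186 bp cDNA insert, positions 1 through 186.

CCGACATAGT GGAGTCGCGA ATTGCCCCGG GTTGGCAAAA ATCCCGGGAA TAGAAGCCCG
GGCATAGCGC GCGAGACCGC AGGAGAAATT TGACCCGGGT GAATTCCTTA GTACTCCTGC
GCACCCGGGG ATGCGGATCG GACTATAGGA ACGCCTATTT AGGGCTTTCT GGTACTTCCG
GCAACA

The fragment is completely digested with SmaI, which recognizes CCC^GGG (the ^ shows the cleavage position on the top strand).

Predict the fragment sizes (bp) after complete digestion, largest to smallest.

60, 37, 30, 28, 17, 14 bp

SmaI sites (CCCGGG) start at positions 26, 43, 57, 94, 124.
SmaI cuts after base 3 of each site, so after positions 28, 45, 59, 96, 126.
Linear molecule, 5 cuts → 6 fragments:
  1–28 → 28 bp
  29–45 → 17 bp
  46–59 → 14 bp
  60–96 → 37 bp
  97–126 → 30 bp
  127–186 → 60 bp
Sorted largest to smallest: 60, 37, 30, 28, 17, 14 bp.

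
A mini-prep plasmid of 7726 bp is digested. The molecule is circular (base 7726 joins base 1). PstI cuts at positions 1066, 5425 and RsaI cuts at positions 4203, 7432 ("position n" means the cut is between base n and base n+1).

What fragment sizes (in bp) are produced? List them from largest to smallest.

Combined cut positions (sorted): 1066, 4203, 5425, 7432.
Circular molecule, 4 cuts → 4 fragments:
  4203 − 1066 = 3137 bp
  5425 − 4203 = 1222 bp
  7432 − 5425 = 2007 bp
  wrap: 7726 − 7432 + 1066 = 1360 bp
Sorted largest to smallest: 3137, 2007, 1360, 1222 bp.

3137, 2007, 1360, 1222 bp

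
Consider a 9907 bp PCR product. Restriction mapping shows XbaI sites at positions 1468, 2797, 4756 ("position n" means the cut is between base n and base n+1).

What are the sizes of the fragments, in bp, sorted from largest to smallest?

Linear molecule, 3 cuts → 4 fragments:
  1468 − 0 = 1468 bp
  2797 − 1468 = 1329 bp
  4756 − 2797 = 1959 bp
  9907 − 4756 = 5151 bp
Sorted largest to smallest: 5151, 1959, 1468, 1329 bp.

5151, 1959, 1468, 1329 bp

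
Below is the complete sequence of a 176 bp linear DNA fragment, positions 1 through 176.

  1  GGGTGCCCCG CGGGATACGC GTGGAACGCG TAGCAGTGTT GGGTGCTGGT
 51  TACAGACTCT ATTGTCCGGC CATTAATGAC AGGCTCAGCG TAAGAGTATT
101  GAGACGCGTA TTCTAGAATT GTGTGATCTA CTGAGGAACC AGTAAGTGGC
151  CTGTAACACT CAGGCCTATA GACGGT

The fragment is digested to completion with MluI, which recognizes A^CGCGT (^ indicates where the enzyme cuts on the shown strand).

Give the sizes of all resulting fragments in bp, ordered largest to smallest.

MluI sites (ACGCGT) start at positions 17, 26, 104.
MluI cuts after the first base of each site, so after positions 17, 26, 104.
Linear molecule, 3 cuts → 4 fragments:
  1–17 → 17 bp
  18–26 → 9 bp
  27–104 → 78 bp
  105–176 → 72 bp
Sorted largest to smallest: 78, 72, 17, 9 bp.

78, 72, 17, 9 bp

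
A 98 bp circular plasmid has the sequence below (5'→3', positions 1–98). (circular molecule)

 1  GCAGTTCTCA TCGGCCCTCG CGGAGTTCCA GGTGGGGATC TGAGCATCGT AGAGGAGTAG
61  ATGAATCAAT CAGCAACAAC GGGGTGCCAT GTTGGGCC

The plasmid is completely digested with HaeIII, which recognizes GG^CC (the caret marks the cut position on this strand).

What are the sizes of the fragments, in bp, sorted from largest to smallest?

82, 16 bp

HaeIII sites (GGCC) start at positions 13, 95.
HaeIII cuts after base 2 of each site, so after positions 14, 96.
Circular molecule, 2 cuts → 2 fragments:
  15–96 → 82 bp
  97–98 then 1–14 → 2 + 14 = 16 bp
Sorted largest to smallest: 82, 16 bp.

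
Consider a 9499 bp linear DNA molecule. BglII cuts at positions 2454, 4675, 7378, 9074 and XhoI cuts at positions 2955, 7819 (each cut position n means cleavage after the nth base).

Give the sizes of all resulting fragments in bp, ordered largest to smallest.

Combined cut positions (sorted): 2454, 2955, 4675, 7378, 7819, 9074.
Linear molecule, 6 cuts → 7 fragments:
  2454 − 0 = 2454 bp
  2955 − 2454 = 501 bp
  4675 − 2955 = 1720 bp
  7378 − 4675 = 2703 bp
  7819 − 7378 = 441 bp
  9074 − 7819 = 1255 bp
  9499 − 9074 = 425 bp
Sorted largest to smallest: 2703, 2454, 1720, 1255, 501, 441, 425 bp.

2703, 2454, 1720, 1255, 501, 441, 425 bp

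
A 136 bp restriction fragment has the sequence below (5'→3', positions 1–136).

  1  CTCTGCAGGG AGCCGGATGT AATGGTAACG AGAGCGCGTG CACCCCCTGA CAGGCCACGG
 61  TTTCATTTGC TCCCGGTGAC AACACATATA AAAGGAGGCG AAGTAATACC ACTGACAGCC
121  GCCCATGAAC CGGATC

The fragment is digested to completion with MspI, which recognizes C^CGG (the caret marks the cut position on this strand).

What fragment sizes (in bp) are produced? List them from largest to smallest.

MspI sites (CCGG) start at positions 13, 73, 130.
MspI cuts after the first base of each site, so after positions 13, 73, 130.
Linear molecule, 3 cuts → 4 fragments:
  1–13 → 13 bp
  14–73 → 60 bp
  74–130 → 57 bp
  131–136 → 6 bp
Sorted largest to smallest: 60, 57, 13, 6 bp.

60, 57, 13, 6 bp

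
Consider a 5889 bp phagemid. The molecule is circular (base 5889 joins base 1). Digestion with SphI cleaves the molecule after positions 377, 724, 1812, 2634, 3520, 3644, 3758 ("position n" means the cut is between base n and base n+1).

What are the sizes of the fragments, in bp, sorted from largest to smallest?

2508, 1088, 886, 822, 347, 124, 114 bp

Circular molecule, 7 cuts → 7 fragments:
  724 − 377 = 347 bp
  1812 − 724 = 1088 bp
  2634 − 1812 = 822 bp
  3520 − 2634 = 886 bp
  3644 − 3520 = 124 bp
  3758 − 3644 = 114 bp
  wrap: 5889 − 3758 + 377 = 2508 bp
Sorted largest to smallest: 2508, 1088, 886, 822, 347, 124, 114 bp.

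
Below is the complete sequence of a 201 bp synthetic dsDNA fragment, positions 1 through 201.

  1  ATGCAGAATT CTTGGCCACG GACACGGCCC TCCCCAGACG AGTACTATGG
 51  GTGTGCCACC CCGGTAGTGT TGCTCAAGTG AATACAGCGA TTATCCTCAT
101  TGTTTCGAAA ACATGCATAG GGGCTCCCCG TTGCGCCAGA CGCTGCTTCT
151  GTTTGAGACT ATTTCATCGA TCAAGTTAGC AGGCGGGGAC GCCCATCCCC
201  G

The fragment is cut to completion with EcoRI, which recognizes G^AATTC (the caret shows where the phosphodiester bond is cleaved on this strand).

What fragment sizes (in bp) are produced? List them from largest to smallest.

195, 6 bp

The EcoRI site (GAATTC) starts at position 6.
EcoRI cuts after the first base of each site, so after position 6.
Linear molecule, 1 cut → 2 fragments:
  1–6 → 6 bp
  7–201 → 195 bp
Sorted largest to smallest: 195, 6 bp.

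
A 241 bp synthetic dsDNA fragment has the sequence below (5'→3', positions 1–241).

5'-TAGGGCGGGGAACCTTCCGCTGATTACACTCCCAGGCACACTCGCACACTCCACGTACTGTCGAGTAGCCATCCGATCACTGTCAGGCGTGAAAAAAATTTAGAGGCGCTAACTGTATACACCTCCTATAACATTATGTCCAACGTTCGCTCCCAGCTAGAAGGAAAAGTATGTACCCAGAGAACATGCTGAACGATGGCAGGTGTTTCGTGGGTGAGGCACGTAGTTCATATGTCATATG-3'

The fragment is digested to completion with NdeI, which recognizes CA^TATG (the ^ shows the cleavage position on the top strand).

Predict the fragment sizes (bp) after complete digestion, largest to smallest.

NdeI sites (CATATG) start at positions 229, 236.
NdeI cuts after base 2 of each site, so after positions 230, 237.
Linear molecule, 2 cuts → 3 fragments:
  1–230 → 230 bp
  231–237 → 7 bp
  238–241 → 4 bp
Sorted largest to smallest: 230, 7, 4 bp.

230, 7, 4 bp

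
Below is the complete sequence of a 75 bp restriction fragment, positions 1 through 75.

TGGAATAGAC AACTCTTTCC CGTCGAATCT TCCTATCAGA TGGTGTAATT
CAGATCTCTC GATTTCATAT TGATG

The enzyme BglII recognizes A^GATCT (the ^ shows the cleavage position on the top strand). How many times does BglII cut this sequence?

1

AGATCT occurs starting at position 52.
BglII cuts at 1 site.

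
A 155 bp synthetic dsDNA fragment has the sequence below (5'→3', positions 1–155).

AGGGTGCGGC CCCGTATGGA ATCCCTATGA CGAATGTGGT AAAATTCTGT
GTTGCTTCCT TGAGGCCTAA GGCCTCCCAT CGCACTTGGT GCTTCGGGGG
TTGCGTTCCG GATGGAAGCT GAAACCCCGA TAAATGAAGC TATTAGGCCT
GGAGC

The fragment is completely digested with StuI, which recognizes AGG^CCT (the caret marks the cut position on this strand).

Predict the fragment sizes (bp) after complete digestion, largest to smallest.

75, 65, 8, 7 bp

StuI sites (AGGCCT) start at positions 63, 70, 145.
StuI cuts after base 3 of each site, so after positions 65, 72, 147.
Linear molecule, 3 cuts → 4 fragments:
  1–65 → 65 bp
  66–72 → 7 bp
  73–147 → 75 bp
  148–155 → 8 bp
Sorted largest to smallest: 75, 65, 8, 7 bp.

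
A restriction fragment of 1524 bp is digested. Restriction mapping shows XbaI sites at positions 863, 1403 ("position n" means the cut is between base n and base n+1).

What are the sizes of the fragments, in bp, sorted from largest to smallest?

863, 540, 121 bp

Linear molecule, 2 cuts → 3 fragments:
  863 − 0 = 863 bp
  1403 − 863 = 540 bp
  1524 − 1403 = 121 bp
Sorted largest to smallest: 863, 540, 121 bp.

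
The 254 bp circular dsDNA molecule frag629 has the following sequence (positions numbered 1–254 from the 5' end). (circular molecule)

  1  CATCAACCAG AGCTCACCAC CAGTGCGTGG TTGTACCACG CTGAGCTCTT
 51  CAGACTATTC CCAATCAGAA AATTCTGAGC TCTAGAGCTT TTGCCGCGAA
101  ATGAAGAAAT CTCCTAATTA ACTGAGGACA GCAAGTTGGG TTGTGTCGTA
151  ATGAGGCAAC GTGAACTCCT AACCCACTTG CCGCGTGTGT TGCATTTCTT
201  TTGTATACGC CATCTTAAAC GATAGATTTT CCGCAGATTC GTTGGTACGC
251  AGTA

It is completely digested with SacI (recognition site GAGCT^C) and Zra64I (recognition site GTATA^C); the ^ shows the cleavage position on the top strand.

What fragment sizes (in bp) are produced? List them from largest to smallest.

SacI sites (GAGCTC) start at positions 10, 43, 77.
SacI cuts after base 5 of each site (before the last base), so after positions 14, 47, 81.
The Zra64I site (GTATAC) starts at position 203.
Zra64I cuts after base 5 of each site (before the last base), so after position 207.
Combined cut positions: 14, 47, 81, 207.
Circular molecule, 4 cuts → 4 fragments:
  15–47 → 33 bp
  48–81 → 34 bp
  82–207 → 126 bp
  208–254 then 1–14 → 47 + 14 = 61 bp
Sorted largest to smallest: 126, 61, 34, 33 bp.

126, 61, 34, 33 bp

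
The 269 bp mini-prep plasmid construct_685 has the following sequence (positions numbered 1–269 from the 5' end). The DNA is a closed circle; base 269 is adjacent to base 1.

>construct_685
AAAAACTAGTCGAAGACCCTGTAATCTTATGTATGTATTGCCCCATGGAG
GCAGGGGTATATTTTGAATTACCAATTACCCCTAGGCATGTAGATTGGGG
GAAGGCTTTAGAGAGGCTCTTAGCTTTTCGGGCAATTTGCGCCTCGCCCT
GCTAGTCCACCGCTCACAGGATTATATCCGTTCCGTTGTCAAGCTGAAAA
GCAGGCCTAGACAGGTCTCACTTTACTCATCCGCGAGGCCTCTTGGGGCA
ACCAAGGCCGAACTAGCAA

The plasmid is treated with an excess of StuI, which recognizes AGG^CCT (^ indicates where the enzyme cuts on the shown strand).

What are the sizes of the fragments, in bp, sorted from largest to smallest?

StuI sites (AGGCCT) start at positions 203, 236.
StuI cuts after base 3 of each site, so after positions 205, 238.
Circular molecule, 2 cuts → 2 fragments:
  206–238 → 33 bp
  239–269 then 1–205 → 31 + 205 = 236 bp
Sorted largest to smallest: 236, 33 bp.

236, 33 bp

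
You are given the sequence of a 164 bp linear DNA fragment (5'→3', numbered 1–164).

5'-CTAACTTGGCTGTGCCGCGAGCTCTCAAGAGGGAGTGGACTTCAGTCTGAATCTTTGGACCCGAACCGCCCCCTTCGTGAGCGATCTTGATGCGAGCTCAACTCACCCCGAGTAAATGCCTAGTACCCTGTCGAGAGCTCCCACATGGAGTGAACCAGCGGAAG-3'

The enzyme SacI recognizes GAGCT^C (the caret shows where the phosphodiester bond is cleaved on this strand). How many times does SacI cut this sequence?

3

GAGCTC occurs starting at positions 19, 94, 135.
SacI cuts at 3 sites.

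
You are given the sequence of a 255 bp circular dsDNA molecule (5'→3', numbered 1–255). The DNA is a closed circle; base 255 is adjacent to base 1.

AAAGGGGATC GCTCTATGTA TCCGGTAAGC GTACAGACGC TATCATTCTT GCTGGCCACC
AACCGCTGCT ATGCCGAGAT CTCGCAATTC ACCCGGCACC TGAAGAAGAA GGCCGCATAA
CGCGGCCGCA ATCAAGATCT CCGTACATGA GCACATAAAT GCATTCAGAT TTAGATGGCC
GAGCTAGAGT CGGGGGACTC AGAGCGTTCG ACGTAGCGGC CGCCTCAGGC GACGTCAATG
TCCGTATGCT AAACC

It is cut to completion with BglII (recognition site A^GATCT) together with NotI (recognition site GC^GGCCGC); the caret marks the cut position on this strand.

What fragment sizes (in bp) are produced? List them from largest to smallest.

BglII sites (AGATCT) start at positions 77, 135.
BglII cuts after the first base of each site, so after positions 77, 135.
NotI sites (GCGGCCGC) start at positions 122, 216.
NotI cuts after base 2 of each site, so after positions 123, 217.
Combined cut positions: 77, 123, 135, 217.
Circular molecule, 4 cuts → 4 fragments:
  78–123 → 46 bp
  124–135 → 12 bp
  136–217 → 82 bp
  218–255 then 1–77 → 38 + 77 = 115 bp
Sorted largest to smallest: 115, 82, 46, 12 bp.

115, 82, 46, 12 bp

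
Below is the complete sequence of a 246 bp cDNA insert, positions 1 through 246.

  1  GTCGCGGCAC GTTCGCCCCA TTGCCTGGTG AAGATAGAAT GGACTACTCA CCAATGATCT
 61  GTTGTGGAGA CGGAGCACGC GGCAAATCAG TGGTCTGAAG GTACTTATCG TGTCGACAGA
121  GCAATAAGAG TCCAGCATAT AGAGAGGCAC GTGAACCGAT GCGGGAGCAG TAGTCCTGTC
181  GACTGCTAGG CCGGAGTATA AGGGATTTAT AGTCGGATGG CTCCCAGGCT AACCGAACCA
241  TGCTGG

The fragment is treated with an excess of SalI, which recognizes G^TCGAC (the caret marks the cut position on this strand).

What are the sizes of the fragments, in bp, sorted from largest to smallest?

112, 68, 66 bp

SalI sites (GTCGAC) start at positions 112, 178.
SalI cuts after the first base of each site, so after positions 112, 178.
Linear molecule, 2 cuts → 3 fragments:
  1–112 → 112 bp
  113–178 → 66 bp
  179–246 → 68 bp
Sorted largest to smallest: 112, 68, 66 bp.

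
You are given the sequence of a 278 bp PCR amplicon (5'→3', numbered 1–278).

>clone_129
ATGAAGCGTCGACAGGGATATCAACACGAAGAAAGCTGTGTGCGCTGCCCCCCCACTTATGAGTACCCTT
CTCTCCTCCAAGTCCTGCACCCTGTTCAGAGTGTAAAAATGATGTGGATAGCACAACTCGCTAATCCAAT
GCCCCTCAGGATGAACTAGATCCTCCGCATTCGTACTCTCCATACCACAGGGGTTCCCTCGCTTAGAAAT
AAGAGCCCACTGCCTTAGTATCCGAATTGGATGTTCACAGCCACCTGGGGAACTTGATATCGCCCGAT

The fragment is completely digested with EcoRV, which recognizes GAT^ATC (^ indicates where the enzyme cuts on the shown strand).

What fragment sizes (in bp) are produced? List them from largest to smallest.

249, 19, 10 bp

EcoRV sites (GATATC) start at positions 17, 266.
EcoRV cuts after base 3 of each site, so after positions 19, 268.
Linear molecule, 2 cuts → 3 fragments:
  1–19 → 19 bp
  20–268 → 249 bp
  269–278 → 10 bp
Sorted largest to smallest: 249, 19, 10 bp.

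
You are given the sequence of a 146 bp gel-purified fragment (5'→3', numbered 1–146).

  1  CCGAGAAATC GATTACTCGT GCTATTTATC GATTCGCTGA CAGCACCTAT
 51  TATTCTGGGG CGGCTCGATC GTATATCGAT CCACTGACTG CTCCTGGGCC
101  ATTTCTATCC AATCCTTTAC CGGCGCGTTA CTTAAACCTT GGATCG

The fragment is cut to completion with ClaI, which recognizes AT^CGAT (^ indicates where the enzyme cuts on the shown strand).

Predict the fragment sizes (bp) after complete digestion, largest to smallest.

ClaI sites (ATCGAT) start at positions 8, 28, 75.
ClaI cuts after base 2 of each site, so after positions 9, 29, 76.
Linear molecule, 3 cuts → 4 fragments:
  1–9 → 9 bp
  10–29 → 20 bp
  30–76 → 47 bp
  77–146 → 70 bp
Sorted largest to smallest: 70, 47, 20, 9 bp.

70, 47, 20, 9 bp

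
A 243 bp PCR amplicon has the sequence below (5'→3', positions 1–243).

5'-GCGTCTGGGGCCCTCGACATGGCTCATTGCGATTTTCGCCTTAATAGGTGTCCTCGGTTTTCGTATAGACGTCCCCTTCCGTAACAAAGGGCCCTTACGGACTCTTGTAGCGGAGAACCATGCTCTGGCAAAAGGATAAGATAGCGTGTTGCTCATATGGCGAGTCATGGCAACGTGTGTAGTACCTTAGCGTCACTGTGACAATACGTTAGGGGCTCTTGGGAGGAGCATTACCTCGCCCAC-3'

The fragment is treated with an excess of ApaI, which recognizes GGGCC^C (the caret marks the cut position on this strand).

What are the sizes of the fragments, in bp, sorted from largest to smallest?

150, 81, 12 bp

ApaI sites (GGGCCC) start at positions 8, 89.
ApaI cuts after base 5 of each site (before the last base), so after positions 12, 93.
Linear molecule, 2 cuts → 3 fragments:
  1–12 → 12 bp
  13–93 → 81 bp
  94–243 → 150 bp
Sorted largest to smallest: 150, 81, 12 bp.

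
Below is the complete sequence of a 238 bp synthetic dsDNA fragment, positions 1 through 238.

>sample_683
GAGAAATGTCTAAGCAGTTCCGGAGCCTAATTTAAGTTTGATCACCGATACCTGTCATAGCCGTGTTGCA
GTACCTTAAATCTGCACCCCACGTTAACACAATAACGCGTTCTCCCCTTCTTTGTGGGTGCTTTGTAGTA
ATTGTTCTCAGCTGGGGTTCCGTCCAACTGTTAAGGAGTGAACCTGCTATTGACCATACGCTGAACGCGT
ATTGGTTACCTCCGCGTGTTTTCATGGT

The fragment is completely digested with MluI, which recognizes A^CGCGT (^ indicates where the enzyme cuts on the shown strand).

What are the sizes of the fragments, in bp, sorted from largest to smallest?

MluI sites (ACGCGT) start at positions 105, 205.
MluI cuts after the first base of each site, so after positions 105, 205.
Linear molecule, 2 cuts → 3 fragments:
  1–105 → 105 bp
  106–205 → 100 bp
  206–238 → 33 bp
Sorted largest to smallest: 105, 100, 33 bp.

105, 100, 33 bp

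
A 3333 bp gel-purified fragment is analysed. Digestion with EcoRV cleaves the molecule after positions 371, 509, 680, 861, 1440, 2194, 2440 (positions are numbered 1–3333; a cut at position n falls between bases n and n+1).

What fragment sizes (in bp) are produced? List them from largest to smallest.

Linear molecule, 7 cuts → 8 fragments:
  371 − 0 = 371 bp
  509 − 371 = 138 bp
  680 − 509 = 171 bp
  861 − 680 = 181 bp
  1440 − 861 = 579 bp
  2194 − 1440 = 754 bp
  2440 − 2194 = 246 bp
  3333 − 2440 = 893 bp
Sorted largest to smallest: 893, 754, 579, 371, 246, 181, 171, 138 bp.

893, 754, 579, 371, 246, 181, 171, 138 bp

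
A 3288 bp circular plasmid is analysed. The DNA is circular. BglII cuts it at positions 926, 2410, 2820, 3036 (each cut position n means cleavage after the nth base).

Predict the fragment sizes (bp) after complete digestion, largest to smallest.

Circular molecule, 4 cuts → 4 fragments:
  2410 − 926 = 1484 bp
  2820 − 2410 = 410 bp
  3036 − 2820 = 216 bp
  wrap: 3288 − 3036 + 926 = 1178 bp
Sorted largest to smallest: 1484, 1178, 410, 216 bp.

1484, 1178, 410, 216 bp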